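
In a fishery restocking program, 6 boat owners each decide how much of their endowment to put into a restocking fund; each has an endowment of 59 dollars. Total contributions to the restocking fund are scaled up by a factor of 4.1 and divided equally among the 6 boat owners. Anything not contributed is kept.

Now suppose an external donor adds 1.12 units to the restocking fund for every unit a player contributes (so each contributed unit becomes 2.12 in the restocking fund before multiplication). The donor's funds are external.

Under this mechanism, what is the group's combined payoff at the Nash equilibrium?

3076.97 dollars

With the mechanism, a contributed unit returns 4.1 × 2.12 / 6 = 1.4487 per unit of net cost to the contributor — now above 1 — so contributing fully is weakly dominant for every player.
At the Nash equilibrium everyone contributes 59. Group total payoff = 4.1 × 2.12 × 354 = 3076.97.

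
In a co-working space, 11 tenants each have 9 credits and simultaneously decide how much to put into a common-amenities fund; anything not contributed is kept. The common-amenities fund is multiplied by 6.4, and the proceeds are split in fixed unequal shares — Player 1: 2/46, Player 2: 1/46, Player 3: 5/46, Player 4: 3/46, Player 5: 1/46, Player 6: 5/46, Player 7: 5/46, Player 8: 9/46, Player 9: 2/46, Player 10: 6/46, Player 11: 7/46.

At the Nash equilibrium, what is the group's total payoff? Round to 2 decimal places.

147.60 credits

Player j's private return per contributed unit is 6.4 × (j's share). Contributing is weakly dominant for j when that share is at least 1/6.4 = 0.1563, and contributing 0 is dominant otherwise.
Player 8 alone (share 9/46) is above the threshold, contributing 9; the remaining 10 contribute 0. Total contributed: 9.
The common-amenities fund pays out 6.4 × 9 = 57.60 in total (split across the unequal shares, but the aggregate is all that matters for the group sum).
The 10 free-riders keep 9 each, adding 90. Group total = 90 + 57.60 = 147.60.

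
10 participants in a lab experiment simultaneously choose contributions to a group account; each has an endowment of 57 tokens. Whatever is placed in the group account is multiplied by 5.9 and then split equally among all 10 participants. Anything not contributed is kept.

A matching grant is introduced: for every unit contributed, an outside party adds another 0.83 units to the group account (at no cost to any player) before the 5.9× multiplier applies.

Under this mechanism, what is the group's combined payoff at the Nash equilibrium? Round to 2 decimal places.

With the mechanism, a contributed unit returns 5.9 × 1.83 / 10 = 1.0797 per unit of net cost to the contributor — now above 1 — so contributing fully is weakly dominant for every player.
So the Nash equilibrium is full contribution by all 10; the group earns 5.9 × 1.83 × 570 = 6154.29.

6154.29 tokens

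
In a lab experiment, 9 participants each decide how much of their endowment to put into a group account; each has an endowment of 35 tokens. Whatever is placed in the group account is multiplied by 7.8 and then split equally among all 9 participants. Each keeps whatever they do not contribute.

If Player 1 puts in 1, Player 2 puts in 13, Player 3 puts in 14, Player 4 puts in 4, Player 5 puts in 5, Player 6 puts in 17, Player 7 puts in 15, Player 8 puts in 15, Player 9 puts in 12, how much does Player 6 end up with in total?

Total contributed: 1 + 13 + 14 + 4 + 5 + 17 + 15 + 15 + 12 = 96.
Each receives 7.8 × 96 / 9 = 83.20 from the group account.
Player 6 keeps 35 − 17 = 18, so Player 6's payoff is 18 + 83.20 = 101.20.

101.20 tokens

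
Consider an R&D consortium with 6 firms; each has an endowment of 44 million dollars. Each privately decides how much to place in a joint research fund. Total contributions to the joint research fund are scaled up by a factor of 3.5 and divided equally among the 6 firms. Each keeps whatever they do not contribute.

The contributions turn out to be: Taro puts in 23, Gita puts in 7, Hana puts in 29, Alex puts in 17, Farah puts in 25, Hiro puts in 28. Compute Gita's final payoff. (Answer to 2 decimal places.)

112.25 million dollars

Total contributed: 23 + 7 + 29 + 17 + 25 + 28 = 129.
Each receives 3.5 × 129 / 6 = 75.25 from the joint research fund.
Gita keeps 44 − 7 = 37, so Gita's payoff is 37 + 75.25 = 112.25.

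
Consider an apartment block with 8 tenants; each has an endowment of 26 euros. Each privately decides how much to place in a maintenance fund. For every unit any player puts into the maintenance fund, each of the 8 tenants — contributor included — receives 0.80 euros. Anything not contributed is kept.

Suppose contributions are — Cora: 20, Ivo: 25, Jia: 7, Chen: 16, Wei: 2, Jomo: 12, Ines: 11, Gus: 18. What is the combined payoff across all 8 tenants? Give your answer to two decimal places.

807.40 euros

Total contributed: 20 + 25 + 7 + 16 + 2 + 12 + 11 + 18 = 111; total kept: 8 × 26 − 111 = 97.
The maintenance fund pays out 0.80 × 8 × 111 = 710.40 in aggregate.
Group total = 97 + 710.40 = 807.40.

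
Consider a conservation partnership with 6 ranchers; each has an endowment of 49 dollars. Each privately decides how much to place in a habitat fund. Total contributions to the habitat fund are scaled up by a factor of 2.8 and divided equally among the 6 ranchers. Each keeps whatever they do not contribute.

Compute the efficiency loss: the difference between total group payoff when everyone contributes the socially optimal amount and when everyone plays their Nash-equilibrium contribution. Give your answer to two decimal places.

529.20 dollars

Each contributed unit returns 2.8/6 = 0.4667 to its contributor — below 1 — so contributing 0 is dominant for every player. At the Nash equilibrium everyone keeps their 49, and the group total is 6 × 49 = 294.
Each contributed unit returns 2.800 to the group as a whole (0.4667 to each of 6 players), which exceeds 1, so the social optimum is full contribution: group total = 2.800 × 294 = 823.20.
Efficiency loss = 823.20 − 294 = 529.20.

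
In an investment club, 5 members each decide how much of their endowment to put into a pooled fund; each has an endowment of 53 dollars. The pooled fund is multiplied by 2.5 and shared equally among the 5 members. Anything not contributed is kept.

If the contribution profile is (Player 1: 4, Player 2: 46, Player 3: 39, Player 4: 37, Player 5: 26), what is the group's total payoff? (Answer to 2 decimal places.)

Total contributed: 4 + 46 + 39 + 37 + 26 = 152; total kept: 5 × 53 − 152 = 113.
The pooled fund pays out 2.5 × 152 = 380.00 in aggregate.
Group total = 113 + 380.00 = 493.00.

493.00 dollars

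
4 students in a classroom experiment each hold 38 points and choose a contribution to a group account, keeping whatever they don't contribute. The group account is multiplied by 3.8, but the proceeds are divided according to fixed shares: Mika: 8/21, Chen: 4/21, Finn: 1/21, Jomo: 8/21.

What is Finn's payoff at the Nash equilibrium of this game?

51.75 points

For player j, contributing a unit is worthwhile iff 3.8 × (j's share) ≥ 1, i.e. iff j's share is at least 0.2632.
Mika and Jomo clear that bar, contributing 38 each; the remaining 2 contribute 0. Total contributed: 76.
Finn keeps 38 and receives 3.8 × 76 × 1/21 = 13.75 from the group account, for a payoff of 51.75.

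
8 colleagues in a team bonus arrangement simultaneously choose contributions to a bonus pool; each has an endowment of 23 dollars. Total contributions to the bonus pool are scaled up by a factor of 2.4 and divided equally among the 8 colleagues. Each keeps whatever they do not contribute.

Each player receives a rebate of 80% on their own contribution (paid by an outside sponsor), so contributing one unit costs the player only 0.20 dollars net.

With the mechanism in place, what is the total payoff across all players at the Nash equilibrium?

588.80 dollars

The effective private return per unit is now (2.4/8) / 0.20 = 1.5000 > 1, so every player's dominant strategy flips to full contribution.
So the Nash equilibrium is full contribution by all 8; the group earns 8 × (23 × 0.80 + 2.4 × 23) = 588.80.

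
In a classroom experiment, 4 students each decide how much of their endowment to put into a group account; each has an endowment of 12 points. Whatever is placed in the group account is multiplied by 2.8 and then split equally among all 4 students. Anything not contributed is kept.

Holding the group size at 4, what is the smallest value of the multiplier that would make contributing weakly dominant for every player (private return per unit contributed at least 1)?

4

A contributed unit returns (multiplier)/4 to its contributor.
This reaches 1 exactly when the multiplier is 4.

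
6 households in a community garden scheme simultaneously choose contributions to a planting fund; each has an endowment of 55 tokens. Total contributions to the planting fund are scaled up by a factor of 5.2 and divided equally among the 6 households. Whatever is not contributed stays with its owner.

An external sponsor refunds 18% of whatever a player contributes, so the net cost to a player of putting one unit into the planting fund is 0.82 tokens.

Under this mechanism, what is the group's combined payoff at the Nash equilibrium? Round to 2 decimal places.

Under the mechanism each unit contributed yields (5.2/6) / 0.82 = 1.0569 back to its contributor per unit of net cost, which exceeds 1, making full contribution the dominant choice for everyone.
So the Nash equilibrium is full contribution by all 6; the group earns 6 × (55 × 0.18 + 5.2 × 55) = 1775.40.

1775.40 tokens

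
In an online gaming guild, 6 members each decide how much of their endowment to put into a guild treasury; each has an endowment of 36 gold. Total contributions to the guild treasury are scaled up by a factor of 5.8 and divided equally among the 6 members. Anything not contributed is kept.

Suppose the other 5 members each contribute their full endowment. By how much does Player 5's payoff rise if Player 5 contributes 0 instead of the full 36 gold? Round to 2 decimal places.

1.20 gold

Switching from a contribution of 36 to 0 lets Player 5 keep an extra 36 gold, but lowers the guild treasury by 36, which costs Player 5 their own share of that drop: 5.8/6 × 36 = 34.80.
Net gain = 36 − 34.80 = 1.20. The private return per contributed unit (0.9667) is below 1, so free-riding is indeed the best response regardless of what the others do.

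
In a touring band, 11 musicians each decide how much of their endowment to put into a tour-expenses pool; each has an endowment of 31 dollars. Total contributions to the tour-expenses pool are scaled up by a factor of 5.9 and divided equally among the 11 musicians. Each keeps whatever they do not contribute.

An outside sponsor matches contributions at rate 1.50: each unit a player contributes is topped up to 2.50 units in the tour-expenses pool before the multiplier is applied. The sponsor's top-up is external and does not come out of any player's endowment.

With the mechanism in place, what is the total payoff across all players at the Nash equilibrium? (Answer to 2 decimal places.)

5029.75 dollars

With the mechanism, a contributed unit returns 5.9 × 2.50 / 11 = 1.3409 per unit of net cost to the contributor — now above 1 — so contributing fully is weakly dominant for every player.
So the Nash equilibrium is full contribution by all 11; the group earns 5.9 × 2.50 × 341 = 5029.75.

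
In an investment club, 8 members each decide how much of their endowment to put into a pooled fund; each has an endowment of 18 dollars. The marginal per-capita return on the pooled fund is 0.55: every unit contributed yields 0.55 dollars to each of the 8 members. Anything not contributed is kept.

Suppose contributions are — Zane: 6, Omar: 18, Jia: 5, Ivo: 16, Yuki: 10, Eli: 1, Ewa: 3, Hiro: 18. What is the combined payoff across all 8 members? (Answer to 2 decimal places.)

405.80 dollars

Total contributed: 6 + 18 + 5 + 16 + 10 + 1 + 3 + 18 = 77; total kept: 8 × 18 − 77 = 67.
The pooled fund pays out 0.55 × 8 × 77 = 338.80 in aggregate.
Group total = 67 + 338.80 = 405.80.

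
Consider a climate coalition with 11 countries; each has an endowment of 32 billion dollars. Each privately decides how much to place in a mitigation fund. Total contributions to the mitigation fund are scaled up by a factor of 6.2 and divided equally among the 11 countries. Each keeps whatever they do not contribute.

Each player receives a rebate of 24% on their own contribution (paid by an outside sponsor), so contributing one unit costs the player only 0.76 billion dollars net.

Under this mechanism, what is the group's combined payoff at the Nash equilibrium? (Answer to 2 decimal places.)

352.00 billion dollars

With the mechanism, a contributed unit returns (6.2/11) / 0.76 = 0.7416 per unit of net cost — still below 1 — so contributing 0 remains dominant for every player.
At the Nash equilibrium no one contributes; group total payoff = 11 × 32 = 352.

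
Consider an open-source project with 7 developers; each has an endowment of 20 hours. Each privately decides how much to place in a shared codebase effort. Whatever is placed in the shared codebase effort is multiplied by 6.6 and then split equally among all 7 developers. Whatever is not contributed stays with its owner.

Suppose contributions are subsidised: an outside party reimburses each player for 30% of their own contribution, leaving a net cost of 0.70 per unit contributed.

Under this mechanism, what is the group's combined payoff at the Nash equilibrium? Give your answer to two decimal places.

966.00 hours

Under the mechanism each unit contributed yields (6.6/7) / 0.70 = 1.3469 back to its contributor per unit of net cost, which exceeds 1, making full contribution the dominant choice for everyone.
At the Nash equilibrium everyone contributes 20. Group total payoff = 7 × (20 × 0.30 + 6.6 × 20) = 966.00.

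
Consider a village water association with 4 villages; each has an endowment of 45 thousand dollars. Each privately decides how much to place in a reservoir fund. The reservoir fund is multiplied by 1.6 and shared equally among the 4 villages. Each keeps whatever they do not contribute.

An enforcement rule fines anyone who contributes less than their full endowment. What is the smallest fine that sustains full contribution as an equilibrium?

Given the others contribute fully, the best deviation is to contribute 0 (any partial contribution still incurs the fine and gives up units whose private return 0.4000 is below 1).
Deviating from 45 to 0 saves 45 thousand dollars but forfeits the deviator's share of the drop in the reservoir fund: 1.6/4 × 45 = 18.00.
So the deviation gain is 45 − 18.00 = 27.00, and the fine must be at least 27.00 thousand dollars to wipe it out.

27.00 thousand dollars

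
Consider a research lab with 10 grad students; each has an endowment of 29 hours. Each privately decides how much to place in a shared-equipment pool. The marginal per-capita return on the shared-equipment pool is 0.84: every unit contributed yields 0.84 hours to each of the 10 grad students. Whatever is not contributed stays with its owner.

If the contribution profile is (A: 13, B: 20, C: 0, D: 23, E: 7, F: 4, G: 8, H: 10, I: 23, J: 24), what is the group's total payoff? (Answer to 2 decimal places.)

1266.80 hours

Total contributed: 13 + 20 + 0 + 23 + 7 + 4 + 8 + 10 + 23 + 24 = 132; total kept: 10 × 29 − 132 = 158.
The shared-equipment pool pays out 0.84 × 10 × 132 = 1108.80 in aggregate.
Group total = 158 + 1108.80 = 1266.80.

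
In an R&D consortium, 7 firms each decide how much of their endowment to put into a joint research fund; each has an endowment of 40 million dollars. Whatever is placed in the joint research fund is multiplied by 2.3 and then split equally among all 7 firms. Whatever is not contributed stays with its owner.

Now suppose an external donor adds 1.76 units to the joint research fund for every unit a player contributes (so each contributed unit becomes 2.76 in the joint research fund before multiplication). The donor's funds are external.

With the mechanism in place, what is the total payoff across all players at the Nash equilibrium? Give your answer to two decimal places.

The effective private return is 2.3 × 2.76 / 7 = 0.9069, which is still under 1, so the mechanism doesn't change anyone's dominant strategy: zero contribution.
Everyone keeps their endowment and the group total is 7 × 40 = 280.

280.00 million dollars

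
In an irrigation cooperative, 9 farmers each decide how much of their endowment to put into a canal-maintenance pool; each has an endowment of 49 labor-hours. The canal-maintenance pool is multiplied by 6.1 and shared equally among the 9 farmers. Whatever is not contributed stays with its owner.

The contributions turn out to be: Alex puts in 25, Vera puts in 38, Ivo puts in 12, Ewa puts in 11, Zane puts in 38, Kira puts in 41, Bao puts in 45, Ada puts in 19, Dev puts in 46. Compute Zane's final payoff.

Total contributed: 25 + 38 + 12 + 11 + 38 + 41 + 45 + 19 + 46 = 275.
Each receives 6.1 × 275 / 9 = 186.39 from the canal-maintenance pool.
Zane keeps 49 − 38 = 11, so Zane's payoff is 11 + 186.39 = 197.39.

197.39 labor-hours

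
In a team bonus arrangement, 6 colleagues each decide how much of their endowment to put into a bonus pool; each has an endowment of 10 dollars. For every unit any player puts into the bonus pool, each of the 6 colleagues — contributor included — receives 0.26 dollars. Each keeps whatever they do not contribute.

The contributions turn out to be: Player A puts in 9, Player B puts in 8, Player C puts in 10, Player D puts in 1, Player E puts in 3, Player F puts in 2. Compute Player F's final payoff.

Total contributed: 9 + 8 + 10 + 1 + 3 + 2 = 33.
Each receives 0.26 × 33 = 8.58 from the bonus pool.
Player F keeps 10 − 2 = 8, so Player F's payoff is 8 + 8.58 = 16.58.

16.58 dollars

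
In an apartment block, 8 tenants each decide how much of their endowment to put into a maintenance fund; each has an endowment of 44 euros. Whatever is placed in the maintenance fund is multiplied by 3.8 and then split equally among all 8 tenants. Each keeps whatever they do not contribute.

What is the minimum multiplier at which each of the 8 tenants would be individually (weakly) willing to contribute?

A contributed unit returns (multiplier)/8 to its contributor.
This reaches 1 exactly when the multiplier is 8.

8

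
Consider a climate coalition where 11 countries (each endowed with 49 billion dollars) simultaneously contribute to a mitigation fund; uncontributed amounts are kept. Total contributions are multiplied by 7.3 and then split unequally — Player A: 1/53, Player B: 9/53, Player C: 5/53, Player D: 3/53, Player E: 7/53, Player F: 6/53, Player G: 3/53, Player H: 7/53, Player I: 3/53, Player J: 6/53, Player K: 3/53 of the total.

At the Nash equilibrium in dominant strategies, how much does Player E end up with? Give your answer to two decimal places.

96.24 billion dollars

Each unit j contributes comes back to j as 7.3 × (j's share), so j prefers to contribute only if that share exceeds 1/7.3 = 0.1370; otherwise keeping the unit dominates.
The only share above 0.1370 is Player B's 9/53, contributing 49; the remaining 10 contribute 0. Total contributed: 49.
Player E keeps 49 and receives 7.3 × 49 × 7/53 = 47.24 from the mitigation fund, for a payoff of 96.24.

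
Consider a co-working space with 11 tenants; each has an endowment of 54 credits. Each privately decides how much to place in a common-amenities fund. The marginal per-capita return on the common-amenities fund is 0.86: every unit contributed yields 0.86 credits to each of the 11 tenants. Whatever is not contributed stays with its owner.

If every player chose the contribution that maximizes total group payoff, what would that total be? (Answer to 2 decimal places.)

5619.24 credits

Each contributed unit returns 9.460 to the group as a whole (0.86 to each of 11 players), which exceeds 1, so the social optimum is full contribution: group total = 9.460 × 594 = 5619.24.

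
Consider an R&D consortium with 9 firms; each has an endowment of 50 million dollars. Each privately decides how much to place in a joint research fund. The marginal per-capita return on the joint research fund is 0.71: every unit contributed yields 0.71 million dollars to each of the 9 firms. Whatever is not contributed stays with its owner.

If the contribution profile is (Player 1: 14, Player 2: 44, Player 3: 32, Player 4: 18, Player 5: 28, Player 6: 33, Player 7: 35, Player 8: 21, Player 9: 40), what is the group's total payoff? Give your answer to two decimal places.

Total contributed: 14 + 44 + 32 + 18 + 28 + 33 + 35 + 21 + 40 = 265; total kept: 9 × 50 − 265 = 185.
The joint research fund pays out 0.71 × 9 × 265 = 1693.35 in aggregate.
Group total = 185 + 1693.35 = 1878.35.

1878.35 million dollars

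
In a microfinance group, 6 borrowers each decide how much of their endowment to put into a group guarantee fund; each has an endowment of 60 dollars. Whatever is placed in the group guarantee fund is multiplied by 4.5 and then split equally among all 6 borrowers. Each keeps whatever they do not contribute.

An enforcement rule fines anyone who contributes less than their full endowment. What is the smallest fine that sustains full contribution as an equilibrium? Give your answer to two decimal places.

15.00 dollars

Given the others contribute fully, the best deviation is to contribute 0 (any partial contribution still incurs the fine and gives up units whose private return 0.7500 is below 1).
Deviating from 60 to 0 saves 60 dollars but forfeits the deviator's share of the drop in the group guarantee fund: 4.5/6 × 60 = 45.00.
So the deviation gain is 60 − 45.00 = 15.00, and the fine must be at least 15.00 dollars to wipe it out.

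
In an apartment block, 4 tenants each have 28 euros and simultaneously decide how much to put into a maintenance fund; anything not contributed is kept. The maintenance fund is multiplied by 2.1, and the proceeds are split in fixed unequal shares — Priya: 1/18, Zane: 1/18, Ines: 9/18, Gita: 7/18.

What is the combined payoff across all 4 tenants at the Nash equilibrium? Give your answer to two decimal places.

Player j's private return per contributed unit is 2.1 × (j's share). Contributing is weakly dominant for j when that share is at least 1/2.1 = 0.4762, and contributing 0 is dominant otherwise.
Ines alone (share 9/18) is above the threshold, contributing 28; the remaining 3 contribute 0. Total contributed: 28.
The maintenance fund pays out 2.1 × 28 = 58.80 in total (split across the unequal shares, but the aggregate is all that matters for the group sum).
The 3 free-riders keep 28 each, adding 84. Group total = 84 + 58.80 = 142.80.

142.80 euros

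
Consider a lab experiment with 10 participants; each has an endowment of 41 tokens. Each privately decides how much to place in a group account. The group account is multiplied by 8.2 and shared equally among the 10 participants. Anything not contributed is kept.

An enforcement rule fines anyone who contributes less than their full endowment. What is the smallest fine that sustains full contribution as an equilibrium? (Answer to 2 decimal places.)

7.38 tokens

Given the others contribute fully, the best deviation is to contribute 0 (any partial contribution still incurs the fine and gives up units whose private return 0.8200 is below 1).
Deviating from 41 to 0 saves 41 tokens but forfeits the deviator's share of the drop in the group account: 8.2/10 × 41 = 33.62.
So the deviation gain is 41 − 33.62 = 7.38, and the fine must be at least 7.38 tokens to wipe it out.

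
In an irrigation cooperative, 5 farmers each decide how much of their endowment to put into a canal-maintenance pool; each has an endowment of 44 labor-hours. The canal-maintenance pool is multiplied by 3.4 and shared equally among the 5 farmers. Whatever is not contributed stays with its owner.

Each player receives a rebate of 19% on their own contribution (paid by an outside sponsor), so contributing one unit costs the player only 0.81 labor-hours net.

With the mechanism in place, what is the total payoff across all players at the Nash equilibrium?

220.00 labor-hours

With the mechanism, a contributed unit returns (3.4/5) / 0.81 = 0.8395 per unit of net cost — still below 1 — so contributing 0 remains dominant for every player.
Everyone keeps their endowment and the group total is 5 × 44 = 220.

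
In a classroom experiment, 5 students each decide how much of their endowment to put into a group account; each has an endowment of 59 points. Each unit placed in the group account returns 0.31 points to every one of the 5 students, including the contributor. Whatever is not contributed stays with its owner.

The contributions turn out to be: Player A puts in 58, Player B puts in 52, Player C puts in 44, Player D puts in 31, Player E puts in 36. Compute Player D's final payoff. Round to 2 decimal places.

Total contributed: 58 + 52 + 44 + 31 + 36 = 221.
Each receives 0.31 × 221 = 68.51 from the group account.
Player D keeps 59 − 31 = 28, so Player D's payoff is 28 + 68.51 = 96.51.

96.51 points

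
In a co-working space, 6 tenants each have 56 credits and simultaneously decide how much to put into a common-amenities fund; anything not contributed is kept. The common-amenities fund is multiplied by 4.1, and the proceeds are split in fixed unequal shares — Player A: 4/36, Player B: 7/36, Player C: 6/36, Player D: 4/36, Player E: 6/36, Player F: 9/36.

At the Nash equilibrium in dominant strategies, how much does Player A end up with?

A player with share s gets back 4.1·s per unit contributed, so full contribution is dominant for anyone with s > 1/4.1 = 0.2439 and zero contribution is dominant for anyone below.
Player F alone (share 9/36) is above the threshold, contributing 56; the remaining 5 contribute 0. Total contributed: 56.
Player A keeps 56 and receives 4.1 × 56 × 4/36 = 25.51 from the common-amenities fund, for a payoff of 81.51.

81.51 credits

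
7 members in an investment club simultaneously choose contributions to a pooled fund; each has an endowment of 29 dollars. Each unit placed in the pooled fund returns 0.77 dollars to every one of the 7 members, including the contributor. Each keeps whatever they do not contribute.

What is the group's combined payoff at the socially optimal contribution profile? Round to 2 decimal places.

1094.17 dollars

Each contributed unit returns 5.390 to the group as a whole (0.77 to each of 7 players), which exceeds 1, so the social optimum is full contribution: group total = 5.390 × 203 = 1094.17.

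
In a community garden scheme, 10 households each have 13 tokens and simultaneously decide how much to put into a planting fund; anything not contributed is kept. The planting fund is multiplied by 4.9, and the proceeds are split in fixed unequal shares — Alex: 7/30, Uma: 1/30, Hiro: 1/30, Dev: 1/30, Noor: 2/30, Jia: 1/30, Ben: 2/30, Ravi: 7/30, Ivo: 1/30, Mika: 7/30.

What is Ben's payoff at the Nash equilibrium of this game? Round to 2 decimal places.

25.74 tokens

Player j's private return per contributed unit is 4.9 × (j's share). Contributing is weakly dominant for j when that share is at least 1/4.9 = 0.2041, and contributing 0 is dominant otherwise.
Alex, Ravi and Mika are above the threshold, contributing 13 each; the remaining 7 contribute 0. Total contributed: 39.
Ben keeps 13 and receives 4.9 × 39 × 2/30 = 12.74 from the planting fund, for a payoff of 25.74.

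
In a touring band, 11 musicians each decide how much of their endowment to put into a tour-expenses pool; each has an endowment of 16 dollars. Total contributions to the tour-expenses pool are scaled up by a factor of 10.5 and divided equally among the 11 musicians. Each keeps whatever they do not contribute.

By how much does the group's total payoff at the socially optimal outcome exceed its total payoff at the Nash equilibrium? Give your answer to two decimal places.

1672.00 dollars

Each contributed unit returns 10.5/11 = 0.9545 to its contributor — below 1 — so contributing 0 is dominant for every player. At the Nash equilibrium everyone keeps their 16, and the group total is 11 × 16 = 176.
Each contributed unit returns 10.500 to the group as a whole (0.9545 to each of 11 players), which exceeds 1, so the social optimum is full contribution: group total = 10.500 × 176 = 1848.00.
Efficiency loss = 1848.00 − 176 = 1672.00.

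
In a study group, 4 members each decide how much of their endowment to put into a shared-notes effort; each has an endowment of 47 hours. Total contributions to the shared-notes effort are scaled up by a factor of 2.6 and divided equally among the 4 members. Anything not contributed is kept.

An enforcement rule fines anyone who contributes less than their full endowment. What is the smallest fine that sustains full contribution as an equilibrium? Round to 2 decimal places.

Given the others contribute fully, the best deviation is to contribute 0 (any partial contribution still incurs the fine and gives up units whose private return 0.6500 is below 1).
Deviating from 47 to 0 saves 47 hours but forfeits the deviator's share of the drop in the shared-notes effort: 2.6/4 × 47 = 30.55.
So the deviation gain is 47 − 30.55 = 16.45, and the fine must be at least 16.45 hours to wipe it out.

16.45 hours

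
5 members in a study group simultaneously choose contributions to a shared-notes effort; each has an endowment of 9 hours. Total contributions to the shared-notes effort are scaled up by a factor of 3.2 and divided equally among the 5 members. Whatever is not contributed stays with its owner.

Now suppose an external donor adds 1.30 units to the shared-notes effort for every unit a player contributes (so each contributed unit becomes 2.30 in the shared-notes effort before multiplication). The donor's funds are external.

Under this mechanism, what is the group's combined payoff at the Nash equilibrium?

331.20 hours

Under the mechanism each unit contributed yields 3.2 × 2.30 / 5 = 1.4720 back to its contributor per unit of net cost, which exceeds 1, making full contribution the dominant choice for everyone.
So the Nash equilibrium is full contribution by all 5; the group earns 3.2 × 2.30 × 45 = 331.20.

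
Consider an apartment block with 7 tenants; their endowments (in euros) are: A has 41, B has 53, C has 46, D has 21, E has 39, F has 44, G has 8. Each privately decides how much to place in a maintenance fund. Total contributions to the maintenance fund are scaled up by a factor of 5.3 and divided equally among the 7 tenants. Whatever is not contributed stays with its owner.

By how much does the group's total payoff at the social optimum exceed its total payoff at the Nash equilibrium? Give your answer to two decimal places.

The private return per contributed unit is 5.3/7 = 0.7571 < 1 for every player regardless of endowment, so the Nash equilibrium is zero contribution and the group total is Σ E_j = 41 + 53 + 46 + 21 + 39 + 44 + 8 = 252.
Each contributed unit returns 5.300 to the group, so the social optimum is full contribution by everyone: group total = 5.300 × 252 = 1335.60.
Efficiency loss = (5.300 − 1) × 252 = 1083.60.

1083.60 euros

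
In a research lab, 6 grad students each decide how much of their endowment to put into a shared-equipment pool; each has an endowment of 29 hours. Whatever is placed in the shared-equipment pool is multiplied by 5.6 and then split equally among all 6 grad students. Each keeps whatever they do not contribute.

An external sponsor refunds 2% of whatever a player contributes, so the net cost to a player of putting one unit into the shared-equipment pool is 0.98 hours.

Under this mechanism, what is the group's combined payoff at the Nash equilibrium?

With the mechanism, a contributed unit returns (5.6/6) / 0.98 = 0.9524 per unit of net cost — still below 1 — so contributing 0 remains dominant for every player.
At the Nash equilibrium no one contributes; group total payoff = 6 × 29 = 174.

174.00 hours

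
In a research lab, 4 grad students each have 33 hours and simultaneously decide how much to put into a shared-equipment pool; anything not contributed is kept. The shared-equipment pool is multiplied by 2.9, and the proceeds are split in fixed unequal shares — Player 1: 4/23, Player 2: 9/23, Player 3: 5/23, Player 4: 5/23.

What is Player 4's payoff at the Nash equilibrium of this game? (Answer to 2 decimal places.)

53.80 hours

Each unit j contributes comes back to j as 2.9 × (j's share), so j prefers to contribute only if that share exceeds 1/2.9 = 0.3448; otherwise keeping the unit dominates.
The only share above 0.3448 is Player 2's 9/23, contributing 33; the remaining 3 contribute 0. Total contributed: 33.
Player 4 keeps 33 and receives 2.9 × 33 × 5/23 = 20.80 from the shared-equipment pool, for a payoff of 53.80.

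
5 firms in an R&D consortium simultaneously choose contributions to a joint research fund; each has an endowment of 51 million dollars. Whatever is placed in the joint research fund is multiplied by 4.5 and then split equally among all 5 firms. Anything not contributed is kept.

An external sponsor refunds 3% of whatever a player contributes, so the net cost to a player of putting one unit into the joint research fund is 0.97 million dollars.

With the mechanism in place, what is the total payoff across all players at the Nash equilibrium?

255.00 million dollars

The effective private return is (4.5/5) / 0.97 = 0.9278, which is still under 1, so the mechanism doesn't change anyone's dominant strategy: zero contribution.
Everyone keeps their endowment and the group total is 5 × 51 = 255.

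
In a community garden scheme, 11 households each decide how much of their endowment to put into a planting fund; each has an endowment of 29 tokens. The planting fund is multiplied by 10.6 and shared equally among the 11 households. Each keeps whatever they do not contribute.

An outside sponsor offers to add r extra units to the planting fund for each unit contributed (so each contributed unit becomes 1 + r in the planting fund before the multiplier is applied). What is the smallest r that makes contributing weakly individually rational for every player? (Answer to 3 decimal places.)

0.038

With matching at rate r, one contributed unit becomes (1 + r) in the planting fund and returns 10.6 × (1 + r) / 11 to the contributor.
Setting this equal to 1: 1 + r = 11/10.6 = 1.0377.
So the minimum matching rate is r = 1.0377 − 1 = 0.038.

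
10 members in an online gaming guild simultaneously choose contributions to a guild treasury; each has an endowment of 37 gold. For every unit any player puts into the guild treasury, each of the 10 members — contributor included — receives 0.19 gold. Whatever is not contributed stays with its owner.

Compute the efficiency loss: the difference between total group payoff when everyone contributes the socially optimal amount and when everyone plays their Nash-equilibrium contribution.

333.00 gold

The private return per contributed unit is 0.19 < 1, so contributing 0 is dominant for every player. At the Nash equilibrium everyone keeps their 37, and the group total is 10 × 37 = 370.
Each contributed unit returns 1.900 to the group as a whole (0.19 to each of 10 players), which exceeds 1, so the social optimum is full contribution: group total = 1.900 × 370 = 703.00.
Efficiency loss = 703.00 − 370 = 333.00.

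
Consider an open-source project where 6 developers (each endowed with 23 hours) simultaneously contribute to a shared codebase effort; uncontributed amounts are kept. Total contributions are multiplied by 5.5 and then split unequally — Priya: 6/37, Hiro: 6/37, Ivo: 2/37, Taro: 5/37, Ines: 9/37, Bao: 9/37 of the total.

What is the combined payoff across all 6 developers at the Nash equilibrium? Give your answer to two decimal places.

345.00 hours

Player j's private return per contributed unit is 5.5 × (j's share). Contributing is weakly dominant for j when that share is at least 1/5.5 = 0.1818, and contributing 0 is dominant otherwise.
Ines and Bao are above the threshold, contributing 23 each; the remaining 4 contribute 0. Total contributed: 46.
The shared codebase effort pays out 5.5 × 46 = 253.00 in total (split across the unequal shares, but the aggregate is all that matters for the group sum).
The 4 free-riders keep 23 each, adding 92. Group total = 92 + 253.00 = 345.00.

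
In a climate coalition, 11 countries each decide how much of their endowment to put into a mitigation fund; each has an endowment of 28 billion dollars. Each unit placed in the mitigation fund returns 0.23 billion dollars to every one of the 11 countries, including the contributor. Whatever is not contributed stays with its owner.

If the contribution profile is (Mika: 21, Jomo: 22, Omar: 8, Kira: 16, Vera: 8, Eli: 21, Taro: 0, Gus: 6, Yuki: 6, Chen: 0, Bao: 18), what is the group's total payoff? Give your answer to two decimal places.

500.78 billion dollars

Total contributed: 21 + 22 + 8 + 16 + 8 + 21 + 0 + 6 + 6 + 0 + 18 = 126; total kept: 11 × 28 − 126 = 182.
The mitigation fund pays out 0.23 × 11 × 126 = 318.78 in aggregate.
Group total = 182 + 318.78 = 500.78.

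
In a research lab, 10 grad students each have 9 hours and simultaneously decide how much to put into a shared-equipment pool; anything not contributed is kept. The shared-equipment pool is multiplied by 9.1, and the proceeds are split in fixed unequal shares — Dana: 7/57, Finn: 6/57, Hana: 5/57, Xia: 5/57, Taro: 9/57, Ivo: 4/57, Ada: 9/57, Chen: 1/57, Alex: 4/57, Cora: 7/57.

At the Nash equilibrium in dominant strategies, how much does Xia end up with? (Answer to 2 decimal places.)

37.74 hours

For player j, contributing a unit is worthwhile iff 9.1 × (j's share) ≥ 1, i.e. iff j's share is at least 0.1099.
The shares above 0.1099 belong to Dana, Taro, Ada and Cora, contributing 9 each; the remaining 6 contribute 0. Total contributed: 36.
Xia keeps 9 and receives 9.1 × 36 × 5/57 = 28.74 from the shared-equipment pool, for a payoff of 37.74.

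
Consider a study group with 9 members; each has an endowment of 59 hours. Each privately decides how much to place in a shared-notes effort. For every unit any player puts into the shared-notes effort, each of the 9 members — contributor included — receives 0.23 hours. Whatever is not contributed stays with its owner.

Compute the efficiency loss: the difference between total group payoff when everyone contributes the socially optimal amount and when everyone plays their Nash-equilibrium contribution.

568.17 hours

The private return per contributed unit is 0.23 < 1, so contributing 0 is dominant for every player. At the Nash equilibrium everyone keeps their 59, and the group total is 9 × 59 = 531.
Each contributed unit returns 2.070 to the group as a whole (0.23 to each of 9 players), which exceeds 1, so the social optimum is full contribution: group total = 2.070 × 531 = 1099.17.
Efficiency loss = 1099.17 − 531 = 568.17.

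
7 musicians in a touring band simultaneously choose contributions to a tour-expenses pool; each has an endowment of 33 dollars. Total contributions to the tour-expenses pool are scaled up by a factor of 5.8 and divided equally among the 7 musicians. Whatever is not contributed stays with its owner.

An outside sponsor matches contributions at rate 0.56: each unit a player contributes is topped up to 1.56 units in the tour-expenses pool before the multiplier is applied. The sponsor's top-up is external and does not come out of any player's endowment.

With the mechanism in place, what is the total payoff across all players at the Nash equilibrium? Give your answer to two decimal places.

Under the mechanism each unit contributed yields 5.8 × 1.56 / 7 = 1.2926 back to its contributor per unit of net cost, which exceeds 1, making full contribution the dominant choice for everyone.
At the Nash equilibrium everyone contributes 33. Group total payoff = 5.8 × 1.56 × 231 = 2090.09.

2090.09 dollars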